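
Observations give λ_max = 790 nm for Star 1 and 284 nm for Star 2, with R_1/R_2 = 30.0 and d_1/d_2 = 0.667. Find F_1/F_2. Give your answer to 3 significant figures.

33.8

Wien's law: T_1/T_2 = λ_2/λ_1 = 284/790 = 0.3595.
L_1/L_2 = (R_1/R_2)²(T_1/T_2)⁴ = (30.0)²(0.3595)⁴ = 15.03.
F_1/F_2 = (L_1/L_2)/(d_1/d_2)² = 15.03/(0.667)² = 33.79.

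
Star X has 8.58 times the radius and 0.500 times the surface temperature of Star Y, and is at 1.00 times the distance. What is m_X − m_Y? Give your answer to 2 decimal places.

L_X/L_Y = (8.58)²(0.500)⁴ = 4.601.
F_X/F_Y = (L_X/L_Y)/(d_X/d_Y)² = 4.601/1.000 = 4.601.
m_X − m_Y = −2.5 log₁₀(4.601) = -1.66.

-1.66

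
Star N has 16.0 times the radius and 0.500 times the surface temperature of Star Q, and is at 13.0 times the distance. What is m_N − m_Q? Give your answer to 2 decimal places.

L_N/L_Q = (16.0)²(0.500)⁴ = 16.00.
F_N/F_Q = (L_N/L_Q)/(d_N/d_Q)² = 16.00/169.0 = 0.09467.
m_N − m_Q = −2.5 log₁₀(0.09467) = 2.56.

2.56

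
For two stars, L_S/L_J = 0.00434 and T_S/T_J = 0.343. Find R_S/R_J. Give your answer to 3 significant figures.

0.560

L ∝ R²T⁴ gives R ∝ √L / T², so
R_S/R_J = √(0.00434) / (0.343)² = 0.06588 / 0.1176 = 0.5600.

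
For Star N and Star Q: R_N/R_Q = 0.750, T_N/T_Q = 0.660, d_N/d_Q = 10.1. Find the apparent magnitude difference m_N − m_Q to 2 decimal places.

7.45

L_N/L_Q = (0.750)²(0.660)⁴ = 0.1067.
F_N/F_Q = (L_N/L_Q)/(d_N/d_Q)² = 0.1067/102.0 = 0.001046.
m_N − m_Q = −2.5 log₁₀(0.001046) = 7.45.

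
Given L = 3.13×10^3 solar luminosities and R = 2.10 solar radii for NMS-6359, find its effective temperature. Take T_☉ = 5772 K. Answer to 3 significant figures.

2.98×10^4 K

T/T_☉ = (L/L_☉)^(1/4) / (R/R_☉)^(1/2)
T = 5772 × (3.13×10^3)^(1/4) / √(2.10) = 5772 × 7.480 / 1.449 = 2.979×10^4 K.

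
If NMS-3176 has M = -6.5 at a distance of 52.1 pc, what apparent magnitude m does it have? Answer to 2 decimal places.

m = M + 5 log₁₀(d/10 pc) = -6.5 + 5 log₁₀(52.1/10)
  = -6.5 + 5 × 0.717 = -6.5 + 3.58 = -2.92.

-2.92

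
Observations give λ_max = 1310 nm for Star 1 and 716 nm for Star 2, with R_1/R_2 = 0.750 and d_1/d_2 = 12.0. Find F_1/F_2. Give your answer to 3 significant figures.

3.49×10^-4

Wien's law: T_1/T_2 = λ_2/λ_1 = 716/1310 = 0.5466.
L_1/L_2 = (R_1/R_2)²(T_1/T_2)⁴ = (0.750)²(0.5466)⁴ = 0.05020.
F_1/F_2 = (L_1/L_2)/(d_1/d_2)² = 0.05020/(12.0)² = 3.486×10^-4.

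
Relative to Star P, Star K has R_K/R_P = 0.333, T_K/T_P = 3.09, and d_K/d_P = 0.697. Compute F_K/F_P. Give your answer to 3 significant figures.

20.8

L_K/L_P = (R_K/R_P)²(T_K/T_P)⁴ = (0.333)² × (3.09)⁴ = 10.11.
F_K/F_P = (L_K/L_P)/(d_K/d_P)² = 10.11 / (0.697)² = 20.81.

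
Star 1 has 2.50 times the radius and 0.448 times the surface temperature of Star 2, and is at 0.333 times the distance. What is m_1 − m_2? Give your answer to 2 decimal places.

-0.89

L_1/L_2 = (2.50)²(0.448)⁴ = 0.2518.
F_1/F_2 = (L_1/L_2)/(d_1/d_2)² = 0.2518/0.1109 = 2.270.
m_1 − m_2 = −2.5 log₁₀(2.270) = -0.89.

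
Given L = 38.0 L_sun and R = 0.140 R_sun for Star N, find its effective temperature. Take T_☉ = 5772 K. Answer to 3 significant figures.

3.83×10^4 K

T/T_☉ = (L/L_☉)^(1/4) / (R/R_☉)^(1/2)
T = 5772 × (38.0)^(1/4) / √(0.140) = 5772 × 2.483 / 0.3742 = 3.830×10^4 K.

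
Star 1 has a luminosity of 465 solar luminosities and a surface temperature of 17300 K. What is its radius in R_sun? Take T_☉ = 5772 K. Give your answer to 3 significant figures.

2.40 R_sun

R/R_☉ = √(L/L_☉) / (T/T_☉)² = √(465) / (2.997)²
       = 21.56 / 8.983 = 2.400.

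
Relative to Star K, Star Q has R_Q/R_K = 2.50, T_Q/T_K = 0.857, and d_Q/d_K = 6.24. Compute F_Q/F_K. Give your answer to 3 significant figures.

L_Q/L_K = (R_Q/R_K)²(T_Q/T_K)⁴ = (2.50)² × (0.857)⁴ = 3.371.
F_Q/F_K = (L_Q/L_K)/(d_Q/d_K)² = 3.371 / (6.24)² = 0.08658.

0.0866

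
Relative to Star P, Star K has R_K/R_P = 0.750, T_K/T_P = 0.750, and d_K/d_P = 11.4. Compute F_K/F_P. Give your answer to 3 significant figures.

0.00137

L_K/L_P = (R_K/R_P)²(T_K/T_P)⁴ = (0.750)² × (0.750)⁴ = 0.1780.
F_K/F_P = (L_K/L_P)/(d_K/d_P)² = 0.1780 / (11.4)² = 0.001369.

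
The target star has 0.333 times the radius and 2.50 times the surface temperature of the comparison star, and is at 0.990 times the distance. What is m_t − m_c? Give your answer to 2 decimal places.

-1.61

L_t/L_c = (0.333)²(2.50)⁴ = 4.332.
F_t/F_c = (L_t/L_c)/(d_t/d_c)² = 4.332/0.9801 = 4.420.
m_t − m_c = −2.5 log₁₀(4.420) = -1.61.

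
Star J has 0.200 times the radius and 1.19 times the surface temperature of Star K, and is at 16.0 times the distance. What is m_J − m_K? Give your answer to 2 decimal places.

8.76

L_J/L_K = (0.200)²(1.19)⁴ = 0.08021.
F_J/F_K = (L_J/L_K)/(d_J/d_K)² = 0.08021/256.0 = 3.133×10^-4.
m_J − m_K = −2.5 log₁₀(3.133×10^-4) = 8.76.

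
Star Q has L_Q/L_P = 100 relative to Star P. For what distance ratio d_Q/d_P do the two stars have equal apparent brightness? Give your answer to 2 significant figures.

10

Equal flux requires L_Q/d_Q² = L_P/d_P², so d_Q/d_P = √(L_Q/L_P)
= √(100) = 10.00.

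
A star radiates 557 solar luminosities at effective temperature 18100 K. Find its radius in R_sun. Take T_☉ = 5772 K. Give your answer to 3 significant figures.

R/R_☉ = √(L/L_☉) / (T/T_☉)² = √(557) / (3.136)²
       = 23.60 / 9.833 = 2.400.

2.40 R_sun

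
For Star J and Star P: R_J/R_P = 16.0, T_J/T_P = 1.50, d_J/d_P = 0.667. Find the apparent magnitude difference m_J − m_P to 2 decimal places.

-8.66

L_J/L_P = (16.0)²(1.50)⁴ = 1296.
F_J/F_P = (L_J/L_P)/(d_J/d_P)² = 1296/0.4449 = 2913.
m_J − m_P = −2.5 log₁₀(2913) = -8.66.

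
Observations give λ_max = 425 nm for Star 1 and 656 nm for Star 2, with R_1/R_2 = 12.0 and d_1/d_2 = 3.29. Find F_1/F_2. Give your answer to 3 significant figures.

75.5

Wien's law: T_1/T_2 = λ_2/λ_1 = 656/425 = 1.544.
L_1/L_2 = (R_1/R_2)²(T_1/T_2)⁴ = (12.0)²(1.544)⁴ = 817.4.
F_1/F_2 = (L_1/L_2)/(d_1/d_2)² = 817.4/(3.29)² = 75.51.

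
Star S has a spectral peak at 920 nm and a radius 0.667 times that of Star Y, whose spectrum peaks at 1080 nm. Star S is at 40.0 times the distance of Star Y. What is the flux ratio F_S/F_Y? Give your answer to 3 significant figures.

5.28×10^-4

Wien's law: T_S/T_Y = λ_Y/λ_S = 1080/920 = 1.174.
L_S/L_Y = (R_S/R_Y)²(T_S/T_Y)⁴ = (0.667)²(1.174)⁴ = 0.8449.
F_S/F_Y = (L_S/L_Y)/(d_S/d_Y)² = 0.8449/(40.0)² = 5.281×10^-4.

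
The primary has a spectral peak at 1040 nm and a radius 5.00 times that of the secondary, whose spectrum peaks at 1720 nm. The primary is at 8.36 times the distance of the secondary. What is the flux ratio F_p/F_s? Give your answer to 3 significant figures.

2.68

Wien's law: T_p/T_s = λ_s/λ_p = 1720/1040 = 1.654.
L_p/L_s = (R_p/R_s)²(T_p/T_s)⁴ = (5.00)²(1.654)⁴ = 187.0.
F_p/F_s = (L_p/L_s)/(d_p/d_s)² = 187.0/(8.36)² = 2.676.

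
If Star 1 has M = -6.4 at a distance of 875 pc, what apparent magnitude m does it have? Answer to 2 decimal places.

m = M + 5 log₁₀(d/10 pc) = -6.4 + 5 log₁₀(875/10)
  = -6.4 + 5 × 1.942 = -6.4 + 9.71 = 3.31.

3.31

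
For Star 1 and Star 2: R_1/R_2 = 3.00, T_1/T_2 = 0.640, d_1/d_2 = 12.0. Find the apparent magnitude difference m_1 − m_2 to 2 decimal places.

L_1/L_2 = (3.00)²(0.640)⁴ = 1.510.
F_1/F_2 = (L_1/L_2)/(d_1/d_2)² = 1.510/144.0 = 0.01049.
m_1 − m_2 = −2.5 log₁₀(0.01049) = 4.95.

4.95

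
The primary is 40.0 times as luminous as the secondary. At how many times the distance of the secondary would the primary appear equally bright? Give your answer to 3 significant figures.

Equal flux requires L_p/d_p² = L_s/d_s², so d_p/d_s = √(L_p/L_s)
= √(40.0) = 6.325.

6.32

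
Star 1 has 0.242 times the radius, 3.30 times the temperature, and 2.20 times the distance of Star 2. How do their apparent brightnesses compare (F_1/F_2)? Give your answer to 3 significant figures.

1.43

L_1/L_2 = (R_1/R_2)²(T_1/T_2)⁴ = (0.242)² × (3.30)⁴ = 6.945.
F_1/F_2 = (L_1/L_2)/(d_1/d_2)² = 6.945 / (2.20)² = 1.435.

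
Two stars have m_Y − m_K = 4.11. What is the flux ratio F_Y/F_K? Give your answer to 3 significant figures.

0.0227

F_Y/F_K = 10^(−(m_Y − m_K)/2.5) = 10^(-4.11/2.5) = 10^-1.644 = 0.02270.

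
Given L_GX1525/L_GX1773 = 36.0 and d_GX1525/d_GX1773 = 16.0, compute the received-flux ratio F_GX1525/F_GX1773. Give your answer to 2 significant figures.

0.14

F = L/(4πd²), so F_GX1525/F_GX1773 = (L_GX1525/L_GX1773) / (d_GX1525/d_GX1773)²
= 36.0 / (16.0)² = 36.0 / 256.0 = 0.1406.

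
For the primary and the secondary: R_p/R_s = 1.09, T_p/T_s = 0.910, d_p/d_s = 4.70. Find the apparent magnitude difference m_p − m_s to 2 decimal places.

L_p/L_s = (1.09)²(0.910)⁴ = 0.8147.
F_p/F_s = (L_p/L_s)/(d_p/d_s)² = 0.8147/22.09 = 0.03688.
m_p − m_s = −2.5 log₁₀(0.03688) = 3.58.

3.58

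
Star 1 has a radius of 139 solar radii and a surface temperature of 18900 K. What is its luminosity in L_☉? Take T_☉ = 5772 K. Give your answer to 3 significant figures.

2.22×10^6 L_☉

L/L_☉ = (R/R_☉)² (T/T_☉)⁴ = (139)² × (18900/5772)⁴
       = 1.932×10^4 × (3.274)⁴ = 1.932×10^4 × 115.0 = 2.221×10^6.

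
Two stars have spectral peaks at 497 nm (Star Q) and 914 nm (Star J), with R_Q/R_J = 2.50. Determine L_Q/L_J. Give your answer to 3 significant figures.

Wien's law gives T ∝ 1/λ_max, so T_Q/T_J = λ_J/λ_Q = 914/497 = 1.839.
Then L ∝ R²T⁴ gives L_Q/L_J = (2.50)² × (1.839)⁴ = 6.250 × 11.44 = 71.49.

71.5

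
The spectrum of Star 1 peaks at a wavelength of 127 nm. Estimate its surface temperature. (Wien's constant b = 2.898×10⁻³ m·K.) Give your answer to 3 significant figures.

2.28×10^4 K

T = b/λ_max = 2.898×10⁻³ / (127×10⁻⁹) = 2.282×10^4 K.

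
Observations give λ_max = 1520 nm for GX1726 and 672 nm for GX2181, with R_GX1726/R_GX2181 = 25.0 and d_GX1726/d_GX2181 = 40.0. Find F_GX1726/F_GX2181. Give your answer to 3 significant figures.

Wien's law: T_GX1726/T_GX2181 = λ_GX2181/λ_GX1726 = 672/1520 = 0.4421.
L_GX1726/L_GX2181 = (R_GX1726/R_GX2181)²(T_GX1726/T_GX2181)⁴ = (25.0)²(0.4421)⁴ = 23.88.
F_GX1726/F_GX2181 = (L_GX1726/L_GX2181)/(d_GX1726/d_GX2181)² = 23.88/(40.0)² = 0.01492.

0.0149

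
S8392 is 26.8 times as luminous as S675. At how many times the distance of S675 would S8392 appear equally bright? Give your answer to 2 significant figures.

5.2

Equal flux requires L_S8392/d_S8392² = L_S675/d_S675², so d_S8392/d_S675 = √(L_S8392/L_S675)
= √(26.8) = 5.177.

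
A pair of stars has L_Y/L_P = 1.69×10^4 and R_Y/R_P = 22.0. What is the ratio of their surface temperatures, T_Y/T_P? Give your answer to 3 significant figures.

L ∝ R²T⁴ gives T ∝ (L/R²)^(1/4), so
T_Y/T_P = (1.69×10^4 / 22.0²)^(1/4) = (34.92)^(1/4) = 2.431.

2.43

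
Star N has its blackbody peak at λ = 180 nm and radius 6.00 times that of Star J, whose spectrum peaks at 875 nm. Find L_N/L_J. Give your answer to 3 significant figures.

2.01×10^4

Wien's law gives T ∝ 1/λ_max, so T_N/T_J = λ_J/λ_N = 875/180 = 4.861.
Then L ∝ R²T⁴ gives L_N/L_J = (6.00)² × (4.861)⁴ = 36.00 × 558.4 = 2.010×10^4.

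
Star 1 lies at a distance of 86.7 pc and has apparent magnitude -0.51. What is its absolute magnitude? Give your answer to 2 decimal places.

-5.20

M = m − 5 log₁₀(d/10 pc) = -0.51 − 5 log₁₀(86.7/10)
  = -0.51 − 5 × 0.938 = -0.51 − 4.69 = -5.20.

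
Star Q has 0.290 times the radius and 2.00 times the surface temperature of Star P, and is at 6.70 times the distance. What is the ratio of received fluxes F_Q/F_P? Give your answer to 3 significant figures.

0.0300

L_Q/L_P = (R_Q/R_P)²(T_Q/T_P)⁴ = (0.290)² × (2.00)⁴ = 1.346.
F_Q/F_P = (L_Q/L_P)/(d_Q/d_P)² = 1.346 / (6.70)² = 0.02998.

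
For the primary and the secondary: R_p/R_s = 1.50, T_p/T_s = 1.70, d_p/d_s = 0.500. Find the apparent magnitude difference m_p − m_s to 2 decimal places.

-4.69

L_p/L_s = (1.50)²(1.70)⁴ = 18.79.
F_p/F_s = (L_p/L_s)/(d_p/d_s)² = 18.79/0.2500 = 75.17.
m_p − m_s = −2.5 log₁₀(75.17) = -4.69.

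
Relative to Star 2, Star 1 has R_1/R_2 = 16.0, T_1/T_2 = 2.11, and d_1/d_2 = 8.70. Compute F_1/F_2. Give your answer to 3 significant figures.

67.0

L_1/L_2 = (R_1/R_2)²(T_1/T_2)⁴ = (16.0)² × (2.11)⁴ = 5074.
F_1/F_2 = (L_1/L_2)/(d_1/d_2)² = 5074 / (8.70)² = 67.04.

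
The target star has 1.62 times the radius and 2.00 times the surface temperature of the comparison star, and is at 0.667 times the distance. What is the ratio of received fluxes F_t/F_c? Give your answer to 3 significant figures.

94.4

L_t/L_c = (R_t/R_c)²(T_t/T_c)⁴ = (1.62)² × (2.00)⁴ = 41.99.
F_t/F_c = (L_t/L_c)/(d_t/d_c)² = 41.99 / (0.667)² = 94.38.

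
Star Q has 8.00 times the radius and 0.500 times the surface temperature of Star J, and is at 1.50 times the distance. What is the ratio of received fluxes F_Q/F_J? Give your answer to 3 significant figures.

L_Q/L_J = (R_Q/R_J)²(T_Q/T_J)⁴ = (8.00)² × (0.500)⁴ = 4.000.
F_Q/F_J = (L_Q/L_J)/(d_Q/d_J)² = 4.000 / (1.50)² = 1.778.

1.78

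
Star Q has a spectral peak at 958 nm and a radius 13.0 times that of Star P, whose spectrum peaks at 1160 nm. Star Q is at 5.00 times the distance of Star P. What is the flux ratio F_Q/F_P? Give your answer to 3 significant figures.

14.5

Wien's law: T_Q/T_P = λ_P/λ_Q = 1160/958 = 1.211.
L_Q/L_P = (R_Q/R_P)²(T_Q/T_P)⁴ = (13.0)²(1.211)⁴ = 363.3.
F_Q/F_P = (L_Q/L_P)/(d_Q/d_P)² = 363.3/(5.00)² = 14.53.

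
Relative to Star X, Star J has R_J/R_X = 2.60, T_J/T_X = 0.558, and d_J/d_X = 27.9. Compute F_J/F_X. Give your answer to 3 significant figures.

L_J/L_X = (R_J/R_X)²(T_J/T_X)⁴ = (2.60)² × (0.558)⁴ = 0.6554.
F_J/F_X = (L_J/L_X)/(d_J/d_X)² = 0.6554 / (27.9)² = 8.419×10^-4.

8.42×10^-4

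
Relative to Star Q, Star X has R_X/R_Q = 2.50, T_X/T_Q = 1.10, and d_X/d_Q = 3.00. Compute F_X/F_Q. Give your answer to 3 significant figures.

1.02

L_X/L_Q = (R_X/R_Q)²(T_X/T_Q)⁴ = (2.50)² × (1.10)⁴ = 9.151.
F_X/F_Q = (L_X/L_Q)/(d_X/d_Q)² = 9.151 / (3.00)² = 1.017.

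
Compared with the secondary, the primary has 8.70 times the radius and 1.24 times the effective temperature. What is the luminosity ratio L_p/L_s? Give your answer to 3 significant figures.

179

From the Stefan–Boltzmann law, L ∝ R²T⁴, so
L_p/L_s = (R_p/R_s)² (T_p/T_s)⁴ = (8.70)² × (1.24)⁴ = 75.69 × 2.364 = 178.9.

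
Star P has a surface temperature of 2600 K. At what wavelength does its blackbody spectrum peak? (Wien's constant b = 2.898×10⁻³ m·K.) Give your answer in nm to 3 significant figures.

1.11×10^3 nm

λ_max = b/T = 2.898×10⁻³ / 2600 = 1.11×10^-6 m = 1115 nm.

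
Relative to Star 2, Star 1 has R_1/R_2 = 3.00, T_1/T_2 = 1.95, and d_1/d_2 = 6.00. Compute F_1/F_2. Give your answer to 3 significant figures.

L_1/L_2 = (R_1/R_2)²(T_1/T_2)⁴ = (3.00)² × (1.95)⁴ = 130.1.
F_1/F_2 = (L_1/L_2)/(d_1/d_2)² = 130.1 / (6.00)² = 3.615.

3.61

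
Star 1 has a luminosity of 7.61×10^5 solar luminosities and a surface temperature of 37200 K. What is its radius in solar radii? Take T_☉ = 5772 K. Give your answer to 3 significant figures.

R/R_☉ = √(L/L_☉) / (T/T_☉)² = √(7.61×10^5) / (6.445)²
       = 872.4 / 41.54 = 21.00.

21.0 solar radii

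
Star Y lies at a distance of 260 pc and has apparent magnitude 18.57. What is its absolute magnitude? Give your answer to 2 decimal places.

M = m − 5 log₁₀(d/10 pc) = 18.57 − 5 log₁₀(260/10)
  = 18.57 − 5 × 1.415 = 18.57 − 7.07 = 11.50.

11.50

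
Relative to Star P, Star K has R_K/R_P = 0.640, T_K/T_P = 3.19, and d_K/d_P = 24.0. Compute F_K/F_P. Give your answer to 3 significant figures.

L_K/L_P = (R_K/R_P)²(T_K/T_P)⁴ = (0.640)² × (3.19)⁴ = 42.42.
F_K/F_P = (L_K/L_P)/(d_K/d_P)² = 42.42 / (24.0)² = 0.07364.

0.0736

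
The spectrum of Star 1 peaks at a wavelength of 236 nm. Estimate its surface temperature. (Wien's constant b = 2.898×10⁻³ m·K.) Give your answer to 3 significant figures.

T = b/λ_max = 2.898×10⁻³ / (236×10⁻⁹) = 1.228×10^4 K.

1.23×10^4 K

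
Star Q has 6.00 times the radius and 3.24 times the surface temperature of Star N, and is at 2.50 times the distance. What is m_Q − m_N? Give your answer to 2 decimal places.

L_Q/L_N = (6.00)²(3.24)⁴ = 3967.
F_Q/F_N = (L_Q/L_N)/(d_Q/d_N)² = 3967/6.250 = 634.7.
m_Q − m_N = −2.5 log₁₀(634.7) = -7.01.

-7.01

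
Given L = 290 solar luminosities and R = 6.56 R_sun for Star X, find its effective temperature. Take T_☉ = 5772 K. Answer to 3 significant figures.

T/T_☉ = (L/L_☉)^(1/4) / (R/R_☉)^(1/2)
T = 5772 × (290)^(1/4) / √(6.56) = 5772 × 4.127 / 2.561 = 9300 K.

9.30×10^3 K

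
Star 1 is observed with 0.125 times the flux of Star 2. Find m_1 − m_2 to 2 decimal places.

m_1 − m_2 = −2.5 log₁₀(F_1/F_2) = −2.5 log₁₀(0.125) = −2.5 × (-0.903) = 2.258.

2.26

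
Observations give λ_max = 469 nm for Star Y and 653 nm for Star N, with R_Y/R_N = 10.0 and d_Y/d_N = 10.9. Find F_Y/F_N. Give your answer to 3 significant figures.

Wien's law: T_Y/T_N = λ_N/λ_Y = 653/469 = 1.392.
L_Y/L_N = (R_Y/R_N)²(T_Y/T_N)⁴ = (10.0)²(1.392)⁴ = 375.8.
F_Y/F_N = (L_Y/L_N)/(d_Y/d_N)² = 375.8/(10.9)² = 3.163.

3.16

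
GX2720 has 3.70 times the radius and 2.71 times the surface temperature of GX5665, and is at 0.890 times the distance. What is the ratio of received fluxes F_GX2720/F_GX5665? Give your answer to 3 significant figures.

L_GX2720/L_GX5665 = (R_GX2720/R_GX5665)²(T_GX2720/T_GX5665)⁴ = (3.70)² × (2.71)⁴ = 738.4.
F_GX2720/F_GX5665 = (L_GX2720/L_GX5665)/(d_GX2720/d_GX5665)² = 738.4 / (0.890)² = 932.2.

932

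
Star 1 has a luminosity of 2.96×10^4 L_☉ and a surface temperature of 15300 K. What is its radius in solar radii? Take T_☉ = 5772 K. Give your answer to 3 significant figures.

24.5 solar radii

R/R_☉ = √(L/L_☉) / (T/T_☉)² = √(2.96×10^4) / (2.651)²
       = 172.0 / 7.026 = 24.49.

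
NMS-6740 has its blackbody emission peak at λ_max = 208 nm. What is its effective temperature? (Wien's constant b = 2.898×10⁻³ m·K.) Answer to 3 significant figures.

1.39×10^4 K

T = b/λ_max = 2.898×10⁻³ / (208×10⁻⁹) = 1.393×10^4 K.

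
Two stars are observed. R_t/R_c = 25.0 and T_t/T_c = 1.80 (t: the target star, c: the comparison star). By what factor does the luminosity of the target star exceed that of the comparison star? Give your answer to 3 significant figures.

6.56×10^3

From the Stefan–Boltzmann law, L ∝ R²T⁴, so
L_t/L_c = (R_t/R_c)² (T_t/T_c)⁴ = (25.0)² × (1.80)⁴ = 625.0 × 10.50 = 6561.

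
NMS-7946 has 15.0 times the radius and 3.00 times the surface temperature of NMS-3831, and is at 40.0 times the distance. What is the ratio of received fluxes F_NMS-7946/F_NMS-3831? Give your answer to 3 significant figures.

L_NMS-7946/L_NMS-3831 = (R_NMS-7946/R_NMS-3831)²(T_NMS-7946/T_NMS-3831)⁴ = (15.0)² × (3.00)⁴ = 1.822×10^4.
F_NMS-7946/F_NMS-3831 = (L_NMS-7946/L_NMS-3831)/(d_NMS-7946/d_NMS-3831)² = 1.822×10^4 / (40.0)² = 11.39.

11.4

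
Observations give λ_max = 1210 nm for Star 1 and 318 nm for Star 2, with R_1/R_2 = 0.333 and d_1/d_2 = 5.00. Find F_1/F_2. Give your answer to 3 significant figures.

2.12×10^-5

Wien's law: T_1/T_2 = λ_2/λ_1 = 318/1210 = 0.2628.
L_1/L_2 = (R_1/R_2)²(T_1/T_2)⁴ = (0.333)²(0.2628)⁴ = 5.290×10^-4.
F_1/F_2 = (L_1/L_2)/(d_1/d_2)² = 5.290×10^-4/(5.00)² = 2.116×10^-5.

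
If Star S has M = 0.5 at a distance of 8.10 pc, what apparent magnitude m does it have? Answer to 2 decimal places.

m = M + 5 log₁₀(d/10 pc) = 0.5 + 5 log₁₀(8.10/10)
  = 0.5 + 5 × -0.092 = 0.5 + -0.46 = 0.04.

0.04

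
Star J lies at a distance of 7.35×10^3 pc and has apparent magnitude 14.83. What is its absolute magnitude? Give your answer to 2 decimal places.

M = m − 5 log₁₀(d/10 pc) = 14.83 − 5 log₁₀(7.35×10^3/10)
  = 14.83 − 5 × 2.866 = 14.83 − 14.33 = 0.50.

0.50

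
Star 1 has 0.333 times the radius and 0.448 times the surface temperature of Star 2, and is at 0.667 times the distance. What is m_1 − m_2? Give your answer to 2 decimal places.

L_1/L_2 = (0.333)²(0.448)⁴ = 0.004467.
F_1/F_2 = (L_1/L_2)/(d_1/d_2)² = 0.004467/0.4449 = 0.01004.
m_1 − m_2 = −2.5 log₁₀(0.01004) = 5.00.

5.00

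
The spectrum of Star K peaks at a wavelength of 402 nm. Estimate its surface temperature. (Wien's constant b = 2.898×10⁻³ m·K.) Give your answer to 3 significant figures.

7.21×10^3 K

T = b/λ_max = 2.898×10⁻³ / (402×10⁻⁹) = 7209 K.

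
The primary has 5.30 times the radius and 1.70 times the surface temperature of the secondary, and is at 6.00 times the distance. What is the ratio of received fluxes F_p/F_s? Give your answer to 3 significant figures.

L_p/L_s = (R_p/R_s)²(T_p/T_s)⁴ = (5.30)² × (1.70)⁴ = 234.6.
F_p/F_s = (L_p/L_s)/(d_p/d_s)² = 234.6 / (6.00)² = 6.517.

6.52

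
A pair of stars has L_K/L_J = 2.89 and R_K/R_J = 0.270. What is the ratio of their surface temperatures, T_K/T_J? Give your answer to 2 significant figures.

L ∝ R²T⁴ gives T ∝ (L/R²)^(1/4), so
T_K/T_J = (2.89 / 0.270²)^(1/4) = (39.64)^(1/4) = 2.509.

2.5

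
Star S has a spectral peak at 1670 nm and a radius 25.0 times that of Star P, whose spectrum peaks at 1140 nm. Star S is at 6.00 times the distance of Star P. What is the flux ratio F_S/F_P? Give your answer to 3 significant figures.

Wien's law: T_S/T_P = λ_P/λ_S = 1140/1670 = 0.6826.
L_S/L_P = (R_S/R_P)²(T_S/T_P)⁴ = (25.0)²(0.6826)⁴ = 135.7.
F_S/F_P = (L_S/L_P)/(d_S/d_P)² = 135.7/(6.00)² = 3.770.

3.77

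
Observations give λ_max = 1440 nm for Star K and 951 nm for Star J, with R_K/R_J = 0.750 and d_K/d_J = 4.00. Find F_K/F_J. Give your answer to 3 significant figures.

0.00669

Wien's law: T_K/T_J = λ_J/λ_K = 951/1440 = 0.6604.
L_K/L_J = (R_K/R_J)²(T_K/T_J)⁴ = (0.750)²(0.6604)⁴ = 0.1070.
F_K/F_J = (L_K/L_J)/(d_K/d_J)² = 0.1070/(4.00)² = 0.006688.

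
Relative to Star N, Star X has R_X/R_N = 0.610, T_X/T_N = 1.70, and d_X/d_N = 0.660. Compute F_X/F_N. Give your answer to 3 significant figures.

L_X/L_N = (R_X/R_N)²(T_X/T_N)⁴ = (0.610)² × (1.70)⁴ = 3.108.
F_X/F_N = (L_X/L_N)/(d_X/d_N)² = 3.108 / (0.660)² = 7.135.

7.13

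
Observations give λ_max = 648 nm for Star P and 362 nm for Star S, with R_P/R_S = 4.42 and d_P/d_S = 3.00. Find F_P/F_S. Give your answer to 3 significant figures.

Wien's law: T_P/T_S = λ_S/λ_P = 362/648 = 0.5586.
L_P/L_S = (R_P/R_S)²(T_P/T_S)⁴ = (4.42)²(0.5586)⁴ = 1.903.
F_P/F_S = (L_P/L_S)/(d_P/d_S)² = 1.903/(3.00)² = 0.2114.

0.211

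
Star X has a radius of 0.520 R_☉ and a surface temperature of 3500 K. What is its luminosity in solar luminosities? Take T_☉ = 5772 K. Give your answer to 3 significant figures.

L/L_☉ = (R/R_☉)² (T/T_☉)⁴ = (0.520)² × (3500/5772)⁴
       = 0.2704 × (0.6064)⁴ = 0.2704 × 0.1352 = 0.03656.

0.0366 solar luminosities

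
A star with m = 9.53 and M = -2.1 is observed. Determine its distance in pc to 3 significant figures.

2.12×10^3 pc

m − M = 5 log₁₀(d/10 pc)
9.53 − (-2.1) = 11.63 = 5 log₁₀(d/10)
d = 10 × 10^(11.63/5) = 10 × 10^2.326 = 2118 pc.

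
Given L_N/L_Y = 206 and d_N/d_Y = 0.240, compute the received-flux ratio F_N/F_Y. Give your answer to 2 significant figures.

3.6×10^3

F = L/(4πd²), so F_N/F_Y = (L_N/L_Y) / (d_N/d_Y)²
= 206 / (0.240)² = 206 / 0.05760 = 3576.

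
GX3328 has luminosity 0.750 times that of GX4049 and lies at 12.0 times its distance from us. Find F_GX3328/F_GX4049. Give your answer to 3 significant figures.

0.00521

F = L/(4πd²), so F_GX3328/F_GX4049 = (L_GX3328/L_GX4049) / (d_GX3328/d_GX4049)²
= 0.750 / (12.0)² = 0.750 / 144.0 = 0.005208.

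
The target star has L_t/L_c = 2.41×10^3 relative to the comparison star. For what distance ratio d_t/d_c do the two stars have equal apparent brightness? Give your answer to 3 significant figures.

Equal flux requires L_t/d_t² = L_c/d_c², so d_t/d_c = √(L_t/L_c)
= √(2.41×10^3) = 49.09.

49.1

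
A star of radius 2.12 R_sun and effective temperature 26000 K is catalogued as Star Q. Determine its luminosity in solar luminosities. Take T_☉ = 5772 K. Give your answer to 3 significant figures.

1.85×10^3 solar luminosities

L/L_☉ = (R/R_☉)² (T/T_☉)⁴ = (2.12)² × (26000/5772)⁴
       = 4.494 × (4.505)⁴ = 4.494 × 411.7 = 1850.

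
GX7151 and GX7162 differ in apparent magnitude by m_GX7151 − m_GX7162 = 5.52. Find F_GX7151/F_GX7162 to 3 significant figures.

F_GX7151/F_GX7162 = 10^(−(m_GX7151 − m_GX7162)/2.5) = 10^(-5.52/2.5) = 10^-2.208 = 0.006194.

0.00619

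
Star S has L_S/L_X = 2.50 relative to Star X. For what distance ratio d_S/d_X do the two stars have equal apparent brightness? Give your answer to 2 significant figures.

1.6

Equal flux requires L_S/d_S² = L_X/d_X², so d_S/d_X = √(L_S/L_X)
= √(2.50) = 1.581.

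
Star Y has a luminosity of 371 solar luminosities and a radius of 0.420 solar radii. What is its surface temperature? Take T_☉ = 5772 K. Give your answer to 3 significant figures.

3.91×10^4 K

T/T_☉ = (L/L_☉)^(1/4) / (R/R_☉)^(1/2)
T = 5772 × (371)^(1/4) / √(0.420) = 5772 × 4.389 / 0.6481 = 3.909×10^4 K.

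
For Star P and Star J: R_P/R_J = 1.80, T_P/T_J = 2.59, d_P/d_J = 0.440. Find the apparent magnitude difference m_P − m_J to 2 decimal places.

-7.19

L_P/L_J = (1.80)²(2.59)⁴ = 145.8.
F_P/F_J = (L_P/L_J)/(d_P/d_J)² = 145.8/0.1936 = 753.1.
m_P − m_J = −2.5 log₁₀(753.1) = -7.19.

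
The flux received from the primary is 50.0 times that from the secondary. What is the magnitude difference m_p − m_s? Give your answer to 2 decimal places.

-4.25

m_p − m_s = −2.5 log₁₀(F_p/F_s) = −2.5 log₁₀(50.0) = −2.5 × (1.699) = -4.247.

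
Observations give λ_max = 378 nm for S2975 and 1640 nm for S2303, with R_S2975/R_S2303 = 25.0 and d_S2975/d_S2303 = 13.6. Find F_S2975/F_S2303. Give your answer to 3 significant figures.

Wien's law: T_S2975/T_S2303 = λ_S2303/λ_S2975 = 1640/378 = 4.339.
L_S2975/L_S2303 = (R_S2975/R_S2303)²(T_S2975/T_S2303)⁴ = (25.0)²(4.339)⁴ = 2.215×10^5.
F_S2975/F_S2303 = (L_S2975/L_S2303)/(d_S2975/d_S2303)² = 2.215×10^5/(13.6)² = 1197.

1.20×10^3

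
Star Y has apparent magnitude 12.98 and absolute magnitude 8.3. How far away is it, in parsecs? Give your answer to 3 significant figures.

86.3 pc

m − M = 5 log₁₀(d/10 pc)
12.98 − (8.3) = 4.68 = 5 log₁₀(d/10)
d = 10 × 10^(4.68/5) = 10 × 10^0.936 = 86.30 pc.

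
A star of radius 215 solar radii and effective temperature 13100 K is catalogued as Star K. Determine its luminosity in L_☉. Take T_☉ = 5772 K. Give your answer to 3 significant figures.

L/L_☉ = (R/R_☉)² (T/T_☉)⁴ = (215)² × (13100/5772)⁴
       = 4.622×10^4 × (2.270)⁴ = 4.622×10^4 × 26.53 = 1.226×10^6.

1.23×10^6 L_☉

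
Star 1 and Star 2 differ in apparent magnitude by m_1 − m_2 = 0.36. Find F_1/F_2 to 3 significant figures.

0.718

F_1/F_2 = 10^(−(m_1 − m_2)/2.5) = 10^(-0.36/2.5) = 10^-0.144 = 0.7178.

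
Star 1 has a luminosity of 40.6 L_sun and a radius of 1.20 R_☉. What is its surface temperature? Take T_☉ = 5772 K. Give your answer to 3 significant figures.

T/T_☉ = (L/L_☉)^(1/4) / (R/R_☉)^(1/2)
T = 5772 × (40.6)^(1/4) / √(1.20) = 5772 × 2.524 / 1.095 = 1.330×10^4 K.

1.33×10^4 K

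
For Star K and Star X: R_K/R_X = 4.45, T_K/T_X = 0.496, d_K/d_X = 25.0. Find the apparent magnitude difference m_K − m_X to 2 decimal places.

L_K/L_X = (4.45)²(0.496)⁴ = 1.199.
F_K/F_X = (L_K/L_X)/(d_K/d_X)² = 1.199/625.0 = 0.001918.
m_K − m_X = −2.5 log₁₀(0.001918) = 6.79.

6.79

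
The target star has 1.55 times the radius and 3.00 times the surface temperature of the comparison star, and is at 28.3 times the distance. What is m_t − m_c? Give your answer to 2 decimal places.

1.54

L_t/L_c = (1.55)²(3.00)⁴ = 194.6.
F_t/F_c = (L_t/L_c)/(d_t/d_c)² = 194.6/800.9 = 0.2430.
m_t − m_c = −2.5 log₁₀(0.2430) = 1.54.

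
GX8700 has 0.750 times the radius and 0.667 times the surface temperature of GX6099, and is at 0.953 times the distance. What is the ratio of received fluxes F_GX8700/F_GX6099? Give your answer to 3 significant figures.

L_GX8700/L_GX6099 = (R_GX8700/R_GX6099)²(T_GX8700/T_GX6099)⁴ = (0.750)² × (0.667)⁴ = 0.1113.
F_GX8700/F_GX6099 = (L_GX8700/L_GX6099)/(d_GX8700/d_GX6099)² = 0.1113 / (0.953)² = 0.1226.

0.123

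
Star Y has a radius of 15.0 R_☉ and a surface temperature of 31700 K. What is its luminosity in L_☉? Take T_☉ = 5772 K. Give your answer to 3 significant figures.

L/L_☉ = (R/R_☉)² (T/T_☉)⁴ = (15.0)² × (31700/5772)⁴
       = 225.0 × (5.492)⁴ = 225.0 × 909.8 = 2.047×10^5.

2.05×10^5 L_☉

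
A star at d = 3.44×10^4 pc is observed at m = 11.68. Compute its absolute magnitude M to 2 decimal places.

-6.00

M = m − 5 log₁₀(d/10 pc) = 11.68 − 5 log₁₀(3.44×10^4/10)
  = 11.68 − 5 × 3.537 = 11.68 − 17.68 = -6.00.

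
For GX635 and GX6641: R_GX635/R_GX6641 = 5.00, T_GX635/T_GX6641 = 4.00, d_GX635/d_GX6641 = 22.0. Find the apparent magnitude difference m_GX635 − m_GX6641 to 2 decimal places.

L_GX635/L_GX6641 = (5.00)²(4.00)⁴ = 6400.
F_GX635/F_GX6641 = (L_GX635/L_GX6641)/(d_GX635/d_GX6641)² = 6400/484.0 = 13.22.
m_GX635 − m_GX6641 = −2.5 log₁₀(13.22) = -2.80.

-2.80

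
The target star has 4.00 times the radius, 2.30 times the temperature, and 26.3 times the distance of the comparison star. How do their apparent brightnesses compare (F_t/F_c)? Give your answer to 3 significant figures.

L_t/L_c = (R_t/R_c)²(T_t/T_c)⁴ = (4.00)² × (2.30)⁴ = 447.7.
F_t/F_c = (L_t/L_c)/(d_t/d_c)² = 447.7 / (26.3)² = 0.6473.

0.647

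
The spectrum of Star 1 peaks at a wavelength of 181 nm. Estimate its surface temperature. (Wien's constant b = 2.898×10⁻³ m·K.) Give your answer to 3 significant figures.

1.60×10^4 K

T = b/λ_max = 2.898×10⁻³ / (181×10⁻⁹) = 1.601×10^4 K.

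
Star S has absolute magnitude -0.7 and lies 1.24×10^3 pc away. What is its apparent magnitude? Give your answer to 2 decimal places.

m = M + 5 log₁₀(d/10 pc) = -0.7 + 5 log₁₀(1.24×10^3/10)
  = -0.7 + 5 × 2.093 = -0.7 + 10.47 = 9.77.

9.77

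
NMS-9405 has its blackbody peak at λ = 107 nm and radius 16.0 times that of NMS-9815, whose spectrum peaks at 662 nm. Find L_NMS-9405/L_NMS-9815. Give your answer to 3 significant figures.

3.75×10^5

Wien's law gives T ∝ 1/λ_max, so T_NMS-9405/T_NMS-9815 = λ_NMS-9815/λ_NMS-9405 = 662/107 = 6.187.
Then L ∝ R²T⁴ gives L_NMS-9405/L_NMS-9815 = (16.0)² × (6.187)⁴ = 256.0 × 1465 = 3.751×10^5.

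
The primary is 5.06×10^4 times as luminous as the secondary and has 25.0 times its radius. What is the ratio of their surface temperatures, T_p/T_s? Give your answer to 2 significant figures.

L ∝ R²T⁴ gives T ∝ (L/R²)^(1/4), so
T_p/T_s = (5.06×10^4 / 25.0²)^(1/4) = (80.96)^(1/4) = 3.000.

3.0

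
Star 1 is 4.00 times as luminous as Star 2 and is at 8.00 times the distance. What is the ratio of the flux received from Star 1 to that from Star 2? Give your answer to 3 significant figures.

0.0625

F = L/(4πd²), so F_1/F_2 = (L_1/L_2) / (d_1/d_2)²
= 4.00 / (8.00)² = 4.00 / 64.00 = 0.06250.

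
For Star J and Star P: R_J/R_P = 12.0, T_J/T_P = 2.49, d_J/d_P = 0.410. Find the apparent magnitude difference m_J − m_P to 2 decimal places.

-11.29

L_J/L_P = (12.0)²(2.49)⁴ = 5536.
F_J/F_P = (L_J/L_P)/(d_J/d_P)² = 5536/0.1681 = 3.293×10^4.
m_J − m_P = −2.5 log₁₀(3.293×10^4) = -11.29.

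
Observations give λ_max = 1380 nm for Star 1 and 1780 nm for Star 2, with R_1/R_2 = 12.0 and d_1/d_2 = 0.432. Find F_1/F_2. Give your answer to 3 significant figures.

Wien's law: T_1/T_2 = λ_2/λ_1 = 1780/1380 = 1.290.
L_1/L_2 = (R_1/R_2)²(T_1/T_2)⁴ = (12.0)²(1.290)⁴ = 398.6.
F_1/F_2 = (L_1/L_2)/(d_1/d_2)² = 398.6/(0.432)² = 2136.

2.14×10^3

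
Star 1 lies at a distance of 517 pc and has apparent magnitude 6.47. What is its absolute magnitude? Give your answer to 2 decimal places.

M = m − 5 log₁₀(d/10 pc) = 6.47 − 5 log₁₀(517/10)
  = 6.47 − 5 × 1.713 = 6.47 − 8.57 = -2.10.

-2.10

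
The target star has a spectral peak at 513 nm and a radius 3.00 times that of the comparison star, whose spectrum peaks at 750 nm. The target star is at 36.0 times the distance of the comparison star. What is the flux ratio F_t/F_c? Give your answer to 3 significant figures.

0.0317

Wien's law: T_t/T_c = λ_c/λ_t = 750/513 = 1.462.
L_t/L_c = (R_t/R_c)²(T_t/T_c)⁴ = (3.00)²(1.462)⁴ = 41.12.
F_t/F_c = (L_t/L_c)/(d_t/d_c)² = 41.12/(36.0)² = 0.03173.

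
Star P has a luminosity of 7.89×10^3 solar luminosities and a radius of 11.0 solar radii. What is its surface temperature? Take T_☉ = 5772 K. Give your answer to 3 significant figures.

T/T_☉ = (L/L_☉)^(1/4) / (R/R_☉)^(1/2)
T = 5772 × (7.89×10^3)^(1/4) / √(11.0) = 5772 × 9.425 / 3.317 = 1.640×10^4 K.

1.64×10^4 K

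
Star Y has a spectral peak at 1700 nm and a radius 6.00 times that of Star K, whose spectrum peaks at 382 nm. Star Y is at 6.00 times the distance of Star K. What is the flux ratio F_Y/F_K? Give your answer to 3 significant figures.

Wien's law: T_Y/T_K = λ_K/λ_Y = 382/1700 = 0.2247.
L_Y/L_K = (R_Y/R_K)²(T_Y/T_K)⁴ = (6.00)²(0.2247)⁴ = 0.09178.
F_Y/F_K = (L_Y/L_K)/(d_Y/d_K)² = 0.09178/(6.00)² = 0.002550.

0.00255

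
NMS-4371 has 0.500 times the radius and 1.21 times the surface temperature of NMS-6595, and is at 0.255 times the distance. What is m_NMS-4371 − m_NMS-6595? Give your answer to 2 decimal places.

L_NMS-4371/L_NMS-6595 = (0.500)²(1.21)⁴ = 0.5359.
F_NMS-4371/F_NMS-6595 = (L_NMS-4371/L_NMS-6595)/(d_NMS-4371/d_NMS-6595)² = 0.5359/0.06502 = 8.241.
m_NMS-4371 − m_NMS-6595 = −2.5 log₁₀(8.241) = -2.29.

-2.29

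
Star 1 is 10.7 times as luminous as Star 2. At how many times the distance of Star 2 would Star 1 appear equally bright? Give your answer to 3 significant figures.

Equal flux requires L_1/d_1² = L_2/d_2², so d_1/d_2 = √(L_1/L_2)
= √(10.7) = 3.271.

3.27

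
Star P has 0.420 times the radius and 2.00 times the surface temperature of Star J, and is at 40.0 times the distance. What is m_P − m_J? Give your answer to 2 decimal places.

L_P/L_J = (0.420)²(2.00)⁴ = 2.822.
F_P/F_J = (L_P/L_J)/(d_P/d_J)² = 2.822/1600 = 0.001764.
m_P − m_J = −2.5 log₁₀(0.001764) = 6.88.

6.88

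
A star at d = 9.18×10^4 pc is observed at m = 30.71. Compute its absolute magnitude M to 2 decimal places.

10.90

M = m − 5 log₁₀(d/10 pc) = 30.71 − 5 log₁₀(9.18×10^4/10)
  = 30.71 − 5 × 3.963 = 30.71 − 19.81 = 10.90.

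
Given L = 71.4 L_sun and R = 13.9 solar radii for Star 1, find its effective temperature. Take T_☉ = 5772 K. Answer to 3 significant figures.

4.50×10^3 K

T/T_☉ = (L/L_☉)^(1/4) / (R/R_☉)^(1/2)
T = 5772 × (71.4)^(1/4) / √(13.9) = 5772 × 2.907 / 3.728 = 4500 K.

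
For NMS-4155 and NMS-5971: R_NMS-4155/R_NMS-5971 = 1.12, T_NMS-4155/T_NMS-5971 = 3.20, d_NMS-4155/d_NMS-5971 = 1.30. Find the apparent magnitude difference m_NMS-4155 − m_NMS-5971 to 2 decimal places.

-4.73

L_NMS-4155/L_NMS-5971 = (1.12)²(3.20)⁴ = 131.5.
F_NMS-4155/F_NMS-5971 = (L_NMS-4155/L_NMS-5971)/(d_NMS-4155/d_NMS-5971)² = 131.5/1.690 = 77.83.
m_NMS-4155 − m_NMS-5971 = −2.5 log₁₀(77.83) = -4.73.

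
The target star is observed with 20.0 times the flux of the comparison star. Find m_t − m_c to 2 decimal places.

m_t − m_c = −2.5 log₁₀(F_t/F_c) = −2.5 log₁₀(20.0) = −2.5 × (1.301) = -3.253.

-3.25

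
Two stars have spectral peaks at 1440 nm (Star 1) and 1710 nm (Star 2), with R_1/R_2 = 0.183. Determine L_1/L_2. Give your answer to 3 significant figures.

0.0666

Wien's law gives T ∝ 1/λ_max, so T_1/T_2 = λ_2/λ_1 = 1710/1440 = 1.188.
Then L ∝ R²T⁴ gives L_1/L_2 = (0.183)² × (1.188)⁴ = 0.03349 × 1.989 = 0.06659.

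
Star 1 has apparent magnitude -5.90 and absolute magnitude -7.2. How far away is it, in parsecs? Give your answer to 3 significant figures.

m − M = 5 log₁₀(d/10 pc)
-5.90 − (-7.2) = 1.30 = 5 log₁₀(d/10)
d = 10 × 10^(1.30/5) = 10 × 10^0.260 = 18.20 pc.

18.2 pc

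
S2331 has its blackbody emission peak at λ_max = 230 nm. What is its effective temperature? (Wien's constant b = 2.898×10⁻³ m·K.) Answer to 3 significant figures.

T = b/λ_max = 2.898×10⁻³ / (230×10⁻⁹) = 1.260×10^4 K.

1.26×10^4 K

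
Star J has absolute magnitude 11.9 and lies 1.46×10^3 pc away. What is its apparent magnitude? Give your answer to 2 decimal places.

22.72

m = M + 5 log₁₀(d/10 pc) = 11.9 + 5 log₁₀(1.46×10^3/10)
  = 11.9 + 5 × 2.164 = 11.9 + 10.82 = 22.72.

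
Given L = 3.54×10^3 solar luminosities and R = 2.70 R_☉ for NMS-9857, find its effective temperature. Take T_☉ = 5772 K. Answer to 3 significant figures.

T/T_☉ = (L/L_☉)^(1/4) / (R/R_☉)^(1/2)
T = 5772 × (3.54×10^3)^(1/4) / √(2.70) = 5772 × 7.713 / 1.643 = 2.710×10^4 K.

2.71×10^4 K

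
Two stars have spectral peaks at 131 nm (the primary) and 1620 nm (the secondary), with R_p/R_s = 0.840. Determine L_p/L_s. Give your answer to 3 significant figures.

Wien's law gives T ∝ 1/λ_max, so T_p/T_s = λ_s/λ_p = 1620/131 = 12.37.
Then L ∝ R²T⁴ gives L_p/L_s = (0.840)² × (12.37)⁴ = 0.7056 × 2.339×10^4 = 1.650×10^4.

1.65×10^4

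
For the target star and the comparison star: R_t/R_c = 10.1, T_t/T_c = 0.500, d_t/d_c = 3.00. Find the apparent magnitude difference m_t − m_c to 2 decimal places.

0.37

L_t/L_c = (10.1)²(0.500)⁴ = 6.376.
F_t/F_c = (L_t/L_c)/(d_t/d_c)² = 6.376/9.000 = 0.7084.
m_t − m_c = −2.5 log₁₀(0.7084) = 0.37.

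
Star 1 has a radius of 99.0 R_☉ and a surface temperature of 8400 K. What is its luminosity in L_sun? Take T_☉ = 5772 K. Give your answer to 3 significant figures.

4.40×10^4 L_sun

L/L_☉ = (R/R_☉)² (T/T_☉)⁴ = (99.0)² × (8400/5772)⁴
       = 9801 × (1.455)⁴ = 9801 × 4.486 = 4.396×10^4.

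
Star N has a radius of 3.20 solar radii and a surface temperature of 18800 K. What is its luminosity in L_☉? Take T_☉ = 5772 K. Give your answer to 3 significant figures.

L/L_☉ = (R/R_☉)² (T/T_☉)⁴ = (3.20)² × (18800/5772)⁴
       = 10.24 × (3.257)⁴ = 10.24 × 112.5 = 1152.

1.15×10^3 L_☉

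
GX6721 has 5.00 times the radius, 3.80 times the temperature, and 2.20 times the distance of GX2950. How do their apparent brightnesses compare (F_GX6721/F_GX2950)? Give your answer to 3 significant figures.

L_GX6721/L_GX2950 = (R_GX6721/R_GX2950)²(T_GX6721/T_GX2950)⁴ = (5.00)² × (3.80)⁴ = 5213.
F_GX6721/F_GX2950 = (L_GX6721/L_GX2950)/(d_GX6721/d_GX2950)² = 5213 / (2.20)² = 1077.

1.08×10^3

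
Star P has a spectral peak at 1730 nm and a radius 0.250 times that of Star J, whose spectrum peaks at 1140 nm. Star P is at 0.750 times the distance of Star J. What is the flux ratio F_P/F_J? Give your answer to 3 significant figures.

0.0210

Wien's law: T_P/T_J = λ_J/λ_P = 1140/1730 = 0.6590.
L_P/L_J = (R_P/R_J)²(T_P/T_J)⁴ = (0.250)²(0.6590)⁴ = 0.01178.
F_P/F_J = (L_P/L_J)/(d_P/d_J)² = 0.01178/(0.750)² = 0.02095.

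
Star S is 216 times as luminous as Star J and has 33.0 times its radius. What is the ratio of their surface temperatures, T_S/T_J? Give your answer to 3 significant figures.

0.667

L ∝ R²T⁴ gives T ∝ (L/R²)^(1/4), so
T_S/T_J = (216 / 33.0²)^(1/4) = (0.1983)^(1/4) = 0.6674.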